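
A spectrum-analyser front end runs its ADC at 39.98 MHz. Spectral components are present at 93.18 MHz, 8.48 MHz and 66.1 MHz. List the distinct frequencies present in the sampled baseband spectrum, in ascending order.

fs/2 = 19.99 MHz.
93.18 MHz mod fs = 13.22 MHz.
13.22 MHz ≤ fs/2 = 19.99 MHz, appears at 13.22 MHz.
8.48 MHz ≤ fs/2 = 19.99 MHz, passes unchanged.
66.1 MHz mod fs = 26.12 MHz.
26.12 MHz > fs/2 = 19.99 MHz, folds to fs − 26.12 MHz = 13.86 MHz.
Distinct values: {8.48 MHz, 13.22 MHz, 13.86 MHz}.

8.48 MHz, 13.22 MHz, 13.86 MHz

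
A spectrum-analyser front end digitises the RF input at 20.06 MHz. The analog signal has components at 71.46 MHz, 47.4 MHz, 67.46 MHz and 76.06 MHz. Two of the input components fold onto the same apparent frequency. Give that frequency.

7.28 MHz

fs/2 = 10.03 MHz.
71.46 MHz mod fs = 11.28 MHz.
11.28 MHz > fs/2 = 10.03 MHz, folds to fs − 11.28 MHz = 8.78 MHz.
47.4 MHz mod fs = 7.28 MHz.
7.28 MHz ≤ fs/2 = 10.03 MHz, appears at 7.28 MHz.
67.46 MHz mod fs = 7.28 MHz.
7.28 MHz ≤ fs/2 = 10.03 MHz, appears at 7.28 MHz.
76.06 MHz mod fs = 15.88 MHz.
15.88 MHz > fs/2 = 10.03 MHz, folds to fs − 15.88 MHz = 4.18 MHz.
47.4 MHz and 67.46 MHz both map to 7.28 MHz.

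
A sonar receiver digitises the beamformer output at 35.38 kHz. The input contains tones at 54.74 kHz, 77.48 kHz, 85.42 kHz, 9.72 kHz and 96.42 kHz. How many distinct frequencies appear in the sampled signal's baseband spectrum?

4

fs/2 = 17.69 kHz.
54.74 kHz mod fs = 19.36 kHz.
19.36 kHz > fs/2 = 17.69 kHz, folds to fs − 19.36 kHz = 16.02 kHz.
77.48 kHz mod fs = 6.72 kHz.
6.72 kHz ≤ fs/2 = 17.69 kHz, appears at 6.72 kHz.
85.42 kHz mod fs = 14.66 kHz.
14.66 kHz ≤ fs/2 = 17.69 kHz, appears at 14.66 kHz.
9.72 kHz ≤ fs/2 = 17.69 kHz, passes unchanged.
96.42 kHz mod fs = 25.66 kHz.
25.66 kHz > fs/2 = 17.69 kHz, folds to fs − 25.66 kHz = 9.72 kHz.
Distinct values: {6.72 kHz, 9.72 kHz, 14.66 kHz, 16.02 kHz} → 4.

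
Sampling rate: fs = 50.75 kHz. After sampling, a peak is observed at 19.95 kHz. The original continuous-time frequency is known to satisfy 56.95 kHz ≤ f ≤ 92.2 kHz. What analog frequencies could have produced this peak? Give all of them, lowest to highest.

Frequencies that alias to 19.95 kHz are k·fs ± 19.95 kHz for integer k ≥ 0.
k=0: 19.95 kHz.
k=1: 30.8 kHz, 70.7 kHz.
k=2: 81.55 kHz, 121.45 kHz.
k=3: 132.3 kHz, 172.2 kHz.
Within [56.95 kHz, 92.2 kHz]: 70.7 kHz, 81.55 kHz.

70.7 kHz, 81.55 kHz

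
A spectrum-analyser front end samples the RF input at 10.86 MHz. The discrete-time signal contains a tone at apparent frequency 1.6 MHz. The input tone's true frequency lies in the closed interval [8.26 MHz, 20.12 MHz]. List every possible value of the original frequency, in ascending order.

9.26 MHz, 12.46 MHz, 20.12 MHz

Frequencies that alias to 1.6 MHz are k·fs ± 1.6 MHz for integer k ≥ 0.
k=0: 1.6 MHz.
k=1: 9.26 MHz, 12.46 MHz.
k=2: 20.12 MHz, 23.32 MHz.
k=3: 30.98 MHz, 34.18 MHz.
Within [8.26 MHz, 20.12 MHz]: 9.26 MHz, 12.46 MHz, 20.12 MHz.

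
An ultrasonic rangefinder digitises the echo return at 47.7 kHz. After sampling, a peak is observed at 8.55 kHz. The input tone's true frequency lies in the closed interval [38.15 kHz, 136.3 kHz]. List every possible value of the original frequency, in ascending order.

39.15 kHz, 56.25 kHz, 86.85 kHz, 103.95 kHz, 134.55 kHz

Frequencies that alias to 8.55 kHz are k·fs ± 8.55 kHz for integer k ≥ 0.
k=0: 8.55 kHz.
k=1: 39.15 kHz, 56.25 kHz.
k=2: 86.85 kHz, 103.95 kHz.
k=3: 134.55 kHz, 151.65 kHz.
k=4: 182.25 kHz, 199.35 kHz.
Within [38.15 kHz, 136.3 kHz]: 39.15 kHz, 56.25 kHz, 86.85 kHz, 103.95 kHz, 134.55 kHz.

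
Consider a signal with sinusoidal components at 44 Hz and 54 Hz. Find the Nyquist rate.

108 Hz

Highest-frequency component: 54 Hz.
Nyquist rate = 2 × 54 Hz = 108 Hz.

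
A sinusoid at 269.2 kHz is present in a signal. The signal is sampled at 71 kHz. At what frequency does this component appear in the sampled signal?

14.8 kHz

269.2 kHz mod fs = 56.2 kHz.
56.2 kHz > fs/2 = 35.5 kHz, folds to fs − 56.2 kHz = 14.8 kHz.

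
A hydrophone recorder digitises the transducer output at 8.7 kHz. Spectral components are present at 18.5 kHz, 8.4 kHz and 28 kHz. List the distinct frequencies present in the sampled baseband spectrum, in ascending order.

fs/2 = 4.35 kHz.
18.5 kHz mod fs = 1.1 kHz.
1.1 kHz ≤ fs/2 = 4.35 kHz, appears at 1.1 kHz.
8.4 kHz > fs/2 = 4.35 kHz, folds to fs − 8.4 kHz = 0.3 kHz.
28 kHz mod fs = 1.9 kHz.
1.9 kHz ≤ fs/2 = 4.35 kHz, appears at 1.9 kHz.
Distinct values: {0.3 kHz, 1.1 kHz, 1.9 kHz}.

0.3 kHz, 1.1 kHz, 1.9 kHz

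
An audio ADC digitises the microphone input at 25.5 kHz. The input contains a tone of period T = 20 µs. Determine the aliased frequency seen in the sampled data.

1 kHz

T = 20 µs → f = 1/T = 50 kHz.
50 kHz mod fs = 24.5 kHz.
24.5 kHz > fs/2 = 12.75 kHz, folds to fs − 24.5 kHz = 1 kHz.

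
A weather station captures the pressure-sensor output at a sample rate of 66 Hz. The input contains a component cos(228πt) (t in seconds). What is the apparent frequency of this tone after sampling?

18 Hz

ω = 228π rad/s → f = ω/(2π) = 114 Hz.
114 Hz mod fs = 48 Hz.
48 Hz > fs/2 = 33 Hz, folds to fs − 48 Hz = 18 Hz.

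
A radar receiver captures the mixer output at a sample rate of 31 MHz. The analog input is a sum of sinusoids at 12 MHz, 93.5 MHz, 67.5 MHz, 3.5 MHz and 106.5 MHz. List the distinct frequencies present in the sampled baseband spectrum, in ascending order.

0.5 MHz, 3.5 MHz, 5.5 MHz, 12 MHz, 13.5 MHz

fs/2 = 15.5 MHz.
12 MHz ≤ fs/2 = 15.5 MHz, passes unchanged.
93.5 MHz mod fs = 0.5 MHz.
0.5 MHz ≤ fs/2 = 15.5 MHz, appears at 0.5 MHz.
67.5 MHz mod fs = 5.5 MHz.
5.5 MHz ≤ fs/2 = 15.5 MHz, appears at 5.5 MHz.
3.5 MHz ≤ fs/2 = 15.5 MHz, passes unchanged.
106.5 MHz mod fs = 13.5 MHz.
13.5 MHz ≤ fs/2 = 15.5 MHz, appears at 13.5 MHz.
Distinct values: {0.5 MHz, 3.5 MHz, 5.5 MHz, 12 MHz, 13.5 MHz}.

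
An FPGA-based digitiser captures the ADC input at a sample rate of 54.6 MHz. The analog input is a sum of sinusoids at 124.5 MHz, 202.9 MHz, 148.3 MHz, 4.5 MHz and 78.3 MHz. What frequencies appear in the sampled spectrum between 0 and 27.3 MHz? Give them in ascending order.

fs/2 = 27.3 MHz.
124.5 MHz mod fs = 15.3 MHz.
15.3 MHz ≤ fs/2 = 27.3 MHz, appears at 15.3 MHz.
202.9 MHz mod fs = 39.1 MHz.
39.1 MHz > fs/2 = 27.3 MHz, folds to fs − 39.1 MHz = 15.5 MHz.
148.3 MHz mod fs = 39.1 MHz.
39.1 MHz > fs/2 = 27.3 MHz, folds to fs − 39.1 MHz = 15.5 MHz.
4.5 MHz ≤ fs/2 = 27.3 MHz, passes unchanged.
78.3 MHz mod fs = 23.7 MHz.
23.7 MHz ≤ fs/2 = 27.3 MHz, appears at 23.7 MHz.
Distinct values: {4.5 MHz, 15.3 MHz, 15.5 MHz, 23.7 MHz}.

4.5 MHz, 15.3 MHz, 15.5 MHz, 23.7 MHz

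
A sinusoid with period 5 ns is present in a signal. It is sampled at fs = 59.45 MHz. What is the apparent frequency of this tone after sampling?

21.65 MHz

T = 5 ns → f = 1/T = 200 MHz.
200 MHz mod fs = 21.65 MHz.
21.65 MHz ≤ fs/2 = 29.725 MHz, appears at 21.65 MHz.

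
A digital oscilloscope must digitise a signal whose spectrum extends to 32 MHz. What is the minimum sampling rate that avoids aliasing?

Nyquist rate = 2 × 32 MHz = 64 MHz.

64 MHz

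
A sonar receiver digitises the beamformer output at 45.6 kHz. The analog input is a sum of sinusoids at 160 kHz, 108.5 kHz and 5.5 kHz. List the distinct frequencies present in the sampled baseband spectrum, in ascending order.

5.5 kHz, 17.3 kHz, 22.4 kHz

fs/2 = 22.8 kHz.
160 kHz mod fs = 23.2 kHz.
23.2 kHz > fs/2 = 22.8 kHz, folds to fs − 23.2 kHz = 22.4 kHz.
108.5 kHz mod fs = 17.3 kHz.
17.3 kHz ≤ fs/2 = 22.8 kHz, appears at 17.3 kHz.
5.5 kHz ≤ fs/2 = 22.8 kHz, passes unchanged.
Distinct values: {5.5 kHz, 17.3 kHz, 22.4 kHz}.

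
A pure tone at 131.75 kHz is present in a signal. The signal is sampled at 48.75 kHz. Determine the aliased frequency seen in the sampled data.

131.75 kHz mod fs = 34.25 kHz.
34.25 kHz > fs/2 = 24.375 kHz, folds to fs − 34.25 kHz = 14.5 kHz.

14.5 kHz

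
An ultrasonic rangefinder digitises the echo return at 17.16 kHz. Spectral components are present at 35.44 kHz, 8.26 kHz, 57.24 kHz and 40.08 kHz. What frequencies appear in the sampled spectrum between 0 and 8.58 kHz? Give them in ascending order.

1.12 kHz, 5.76 kHz, 8.26 kHz

fs/2 = 8.58 kHz.
35.44 kHz mod fs = 1.12 kHz.
1.12 kHz ≤ fs/2 = 8.58 kHz, appears at 1.12 kHz.
8.26 kHz ≤ fs/2 = 8.58 kHz, passes unchanged.
57.24 kHz mod fs = 5.76 kHz.
5.76 kHz ≤ fs/2 = 8.58 kHz, appears at 5.76 kHz.
40.08 kHz mod fs = 5.76 kHz.
5.76 kHz ≤ fs/2 = 8.58 kHz, appears at 5.76 kHz.
Distinct values: {1.12 kHz, 5.76 kHz, 8.26 kHz}.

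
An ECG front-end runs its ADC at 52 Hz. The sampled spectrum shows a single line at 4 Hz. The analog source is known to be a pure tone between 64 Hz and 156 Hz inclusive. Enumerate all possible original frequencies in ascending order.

100 Hz, 108 Hz, 152 Hz

Frequencies that alias to 4 Hz are k·fs ± 4 Hz for integer k ≥ 0.
k=0: 4 Hz.
k=1: 48 Hz, 56 Hz.
k=2: 100 Hz, 108 Hz.
k=3: 152 Hz, 160 Hz.
k=4: 204 Hz, 212 Hz.
Within [64 Hz, 156 Hz]: 100 Hz, 108 Hz, 152 Hz.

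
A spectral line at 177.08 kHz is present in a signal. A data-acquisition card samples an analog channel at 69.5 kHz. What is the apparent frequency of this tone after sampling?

31.42 kHz

177.08 kHz mod fs = 38.08 kHz.
38.08 kHz > fs/2 = 34.75 kHz, folds to fs − 38.08 kHz = 31.42 kHz.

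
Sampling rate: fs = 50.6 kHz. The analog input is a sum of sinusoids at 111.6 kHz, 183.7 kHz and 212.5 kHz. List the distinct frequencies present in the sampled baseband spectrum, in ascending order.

10.1 kHz, 10.4 kHz, 18.7 kHz

fs/2 = 25.3 kHz.
111.6 kHz mod fs = 10.4 kHz.
10.4 kHz ≤ fs/2 = 25.3 kHz, appears at 10.4 kHz.
183.7 kHz mod fs = 31.9 kHz.
31.9 kHz > fs/2 = 25.3 kHz, folds to fs − 31.9 kHz = 18.7 kHz.
212.5 kHz mod fs = 10.1 kHz.
10.1 kHz ≤ fs/2 = 25.3 kHz, appears at 10.1 kHz.
Distinct values: {10.1 kHz, 10.4 kHz, 18.7 kHz}.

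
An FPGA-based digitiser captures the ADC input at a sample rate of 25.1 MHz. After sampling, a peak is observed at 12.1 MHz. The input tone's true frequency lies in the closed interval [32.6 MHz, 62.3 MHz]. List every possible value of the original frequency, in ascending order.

Frequencies that alias to 12.1 MHz are k·fs ± 12.1 MHz for integer k ≥ 0.
k=0: 12.1 MHz.
k=1: 13 MHz, 37.2 MHz.
k=2: 38.1 MHz, 62.3 MHz.
k=3: 63.2 MHz, 87.4 MHz.
Within [32.6 MHz, 62.3 MHz]: 37.2 MHz, 38.1 MHz, 62.3 MHz.

37.2 MHz, 38.1 MHz, 62.3 MHz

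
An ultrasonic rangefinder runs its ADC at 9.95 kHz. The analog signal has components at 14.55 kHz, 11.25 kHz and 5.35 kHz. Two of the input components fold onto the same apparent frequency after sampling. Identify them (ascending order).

fs/2 = 4.975 kHz.
14.55 kHz mod fs = 4.6 kHz.
4.6 kHz ≤ fs/2 = 4.975 kHz, appears at 4.6 kHz.
11.25 kHz mod fs = 1.3 kHz.
1.3 kHz ≤ fs/2 = 4.975 kHz, appears at 1.3 kHz.
5.35 kHz > fs/2 = 4.975 kHz, folds to fs − 5.35 kHz = 4.6 kHz.
5.35 kHz and 14.55 kHz both map to 4.6 kHz.

5.35 kHz, 14.55 kHz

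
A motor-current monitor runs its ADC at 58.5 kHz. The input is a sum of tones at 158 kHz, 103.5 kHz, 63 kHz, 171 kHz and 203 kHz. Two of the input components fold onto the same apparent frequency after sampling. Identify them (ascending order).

63 kHz, 171 kHz

fs/2 = 29.25 kHz.
158 kHz mod fs = 41 kHz.
41 kHz > fs/2 = 29.25 kHz, folds to fs − 41 kHz = 17.5 kHz.
103.5 kHz mod fs = 45 kHz.
45 kHz > fs/2 = 29.25 kHz, folds to fs − 45 kHz = 13.5 kHz.
63 kHz mod fs = 4.5 kHz.
4.5 kHz ≤ fs/2 = 29.25 kHz, appears at 4.5 kHz.
171 kHz mod fs = 54 kHz.
54 kHz > fs/2 = 29.25 kHz, folds to fs − 54 kHz = 4.5 kHz.
203 kHz mod fs = 27.5 kHz.
27.5 kHz ≤ fs/2 = 29.25 kHz, appears at 27.5 kHz.
63 kHz and 171 kHz both map to 4.5 kHz.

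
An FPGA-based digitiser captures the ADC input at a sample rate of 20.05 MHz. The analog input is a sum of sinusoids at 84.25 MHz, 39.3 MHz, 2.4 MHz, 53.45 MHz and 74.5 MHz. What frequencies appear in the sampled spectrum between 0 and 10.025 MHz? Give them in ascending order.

0.8 MHz, 2.4 MHz, 4.05 MHz, 5.7 MHz, 6.7 MHz

fs/2 = 10.025 MHz.
84.25 MHz mod fs = 4.05 MHz.
4.05 MHz ≤ fs/2 = 10.025 MHz, appears at 4.05 MHz.
39.3 MHz mod fs = 19.25 MHz.
19.25 MHz > fs/2 = 10.025 MHz, folds to fs − 19.25 MHz = 0.8 MHz.
2.4 MHz ≤ fs/2 = 10.025 MHz, passes unchanged.
53.45 MHz mod fs = 13.35 MHz.
13.35 MHz > fs/2 = 10.025 MHz, folds to fs − 13.35 MHz = 6.7 MHz.
74.5 MHz mod fs = 14.35 MHz.
14.35 MHz > fs/2 = 10.025 MHz, folds to fs − 14.35 MHz = 5.7 MHz.
Distinct values: {0.8 MHz, 2.4 MHz, 4.05 MHz, 5.7 MHz, 6.7 MHz}.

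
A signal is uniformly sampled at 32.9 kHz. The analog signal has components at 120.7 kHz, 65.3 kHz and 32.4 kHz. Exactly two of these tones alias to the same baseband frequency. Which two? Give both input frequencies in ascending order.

fs/2 = 16.45 kHz.
120.7 kHz mod fs = 22 kHz.
22 kHz > fs/2 = 16.45 kHz, folds to fs − 22 kHz = 10.9 kHz.
65.3 kHz mod fs = 32.4 kHz.
32.4 kHz > fs/2 = 16.45 kHz, folds to fs − 32.4 kHz = 0.5 kHz.
32.4 kHz > fs/2 = 16.45 kHz, folds to fs − 32.4 kHz = 0.5 kHz.
32.4 kHz and 65.3 kHz both map to 0.5 kHz.

32.4 kHz, 65.3 kHz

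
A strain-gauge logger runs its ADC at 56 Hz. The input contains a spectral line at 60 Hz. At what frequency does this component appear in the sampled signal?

60 Hz mod fs = 4 Hz.
4 Hz ≤ fs/2 = 28 Hz, appears at 4 Hz.

4 Hz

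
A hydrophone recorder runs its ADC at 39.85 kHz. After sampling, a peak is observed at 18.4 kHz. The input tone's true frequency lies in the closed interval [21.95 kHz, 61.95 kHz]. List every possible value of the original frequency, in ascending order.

Frequencies that alias to 18.4 kHz are k·fs ± 18.4 kHz for integer k ≥ 0.
k=0: 18.4 kHz.
k=1: 21.45 kHz, 58.25 kHz.
k=2: 61.3 kHz, 98.1 kHz.
k=3: 101.15 kHz, 137.95 kHz.
Within [21.95 kHz, 61.95 kHz]: 58.25 kHz, 61.3 kHz.

58.25 kHz, 61.3 kHz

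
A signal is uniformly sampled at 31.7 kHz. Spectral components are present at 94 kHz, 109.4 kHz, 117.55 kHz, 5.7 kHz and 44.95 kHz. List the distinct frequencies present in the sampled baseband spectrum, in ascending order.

1.1 kHz, 5.7 kHz, 9.25 kHz, 13.25 kHz, 14.3 kHz

fs/2 = 15.85 kHz.
94 kHz mod fs = 30.6 kHz.
30.6 kHz > fs/2 = 15.85 kHz, folds to fs − 30.6 kHz = 1.1 kHz.
109.4 kHz mod fs = 14.3 kHz.
14.3 kHz ≤ fs/2 = 15.85 kHz, appears at 14.3 kHz.
117.55 kHz mod fs = 22.45 kHz.
22.45 kHz > fs/2 = 15.85 kHz, folds to fs − 22.45 kHz = 9.25 kHz.
5.7 kHz ≤ fs/2 = 15.85 kHz, passes unchanged.
44.95 kHz mod fs = 13.25 kHz.
13.25 kHz ≤ fs/2 = 15.85 kHz, appears at 13.25 kHz.
Distinct values: {1.1 kHz, 5.7 kHz, 9.25 kHz, 13.25 kHz, 14.3 kHz}.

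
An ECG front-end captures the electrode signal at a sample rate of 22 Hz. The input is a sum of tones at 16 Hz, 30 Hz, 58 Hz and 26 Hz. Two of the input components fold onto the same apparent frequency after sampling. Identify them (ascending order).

30 Hz, 58 Hz

fs/2 = 11 Hz.
16 Hz > fs/2 = 11 Hz, folds to fs − 16 Hz = 6 Hz.
30 Hz mod fs = 8 Hz.
8 Hz ≤ fs/2 = 11 Hz, appears at 8 Hz.
58 Hz mod fs = 14 Hz.
14 Hz > fs/2 = 11 Hz, folds to fs − 14 Hz = 8 Hz.
26 Hz mod fs = 4 Hz.
4 Hz ≤ fs/2 = 11 Hz, appears at 4 Hz.
30 Hz and 58 Hz both map to 8 Hz.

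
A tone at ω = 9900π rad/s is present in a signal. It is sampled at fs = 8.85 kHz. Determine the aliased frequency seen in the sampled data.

ω = 9900π rad/s → f = ω/(2π) = 4950 Hz = 4.95 kHz.
4.95 kHz > fs/2 = 4.425 kHz, folds to fs − 4.95 kHz = 3.9 kHz.

3.9 kHz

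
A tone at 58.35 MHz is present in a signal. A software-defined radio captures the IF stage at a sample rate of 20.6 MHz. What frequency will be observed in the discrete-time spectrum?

3.45 MHz

58.35 MHz mod fs = 17.15 MHz.
17.15 MHz > fs/2 = 10.3 MHz, folds to fs − 17.15 MHz = 3.45 MHz.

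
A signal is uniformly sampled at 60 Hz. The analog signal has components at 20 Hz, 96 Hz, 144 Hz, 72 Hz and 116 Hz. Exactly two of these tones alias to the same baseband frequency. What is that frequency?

fs/2 = 30 Hz.
20 Hz ≤ fs/2 = 30 Hz, passes unchanged.
96 Hz mod fs = 36 Hz.
36 Hz > fs/2 = 30 Hz, folds to fs − 36 Hz = 24 Hz.
144 Hz mod fs = 24 Hz.
24 Hz ≤ fs/2 = 30 Hz, appears at 24 Hz.
72 Hz mod fs = 12 Hz.
12 Hz ≤ fs/2 = 30 Hz, appears at 12 Hz.
116 Hz mod fs = 56 Hz.
56 Hz > fs/2 = 30 Hz, folds to fs − 56 Hz = 4 Hz.
96 Hz and 144 Hz both map to 24 Hz.

24 Hz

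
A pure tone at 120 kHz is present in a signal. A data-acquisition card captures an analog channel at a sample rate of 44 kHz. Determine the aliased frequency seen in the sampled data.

120 kHz mod fs = 32 kHz.
32 kHz > fs/2 = 22 kHz, folds to fs − 32 kHz = 12 kHz.

12 kHz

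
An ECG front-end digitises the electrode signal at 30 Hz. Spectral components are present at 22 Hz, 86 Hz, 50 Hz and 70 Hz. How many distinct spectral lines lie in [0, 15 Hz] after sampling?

3

fs/2 = 15 Hz.
22 Hz > fs/2 = 15 Hz, folds to fs − 22 Hz = 8 Hz.
86 Hz mod fs = 26 Hz.
26 Hz > fs/2 = 15 Hz, folds to fs − 26 Hz = 4 Hz.
50 Hz mod fs = 20 Hz.
20 Hz > fs/2 = 15 Hz, folds to fs − 20 Hz = 10 Hz.
70 Hz mod fs = 10 Hz.
10 Hz ≤ fs/2 = 15 Hz, appears at 10 Hz.
Distinct values: {4 Hz, 8 Hz, 10 Hz} → 3.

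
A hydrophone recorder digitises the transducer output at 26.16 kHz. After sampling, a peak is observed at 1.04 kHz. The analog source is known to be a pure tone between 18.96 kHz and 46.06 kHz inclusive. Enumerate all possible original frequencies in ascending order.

25.12 kHz, 27.2 kHz

Frequencies that alias to 1.04 kHz are k·fs ± 1.04 kHz for integer k ≥ 0.
k=0: 1.04 kHz.
k=1: 25.12 kHz, 27.2 kHz.
k=2: 51.28 kHz, 53.36 kHz.
Within [18.96 kHz, 46.06 kHz]: 25.12 kHz, 27.2 kHz.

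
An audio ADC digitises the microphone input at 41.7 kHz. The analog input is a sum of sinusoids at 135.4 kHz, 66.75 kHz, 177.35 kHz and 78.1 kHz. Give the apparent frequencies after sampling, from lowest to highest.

5.3 kHz, 10.3 kHz, 10.55 kHz, 16.65 kHz

fs/2 = 20.85 kHz.
135.4 kHz mod fs = 10.3 kHz.
10.3 kHz ≤ fs/2 = 20.85 kHz, appears at 10.3 kHz.
66.75 kHz mod fs = 25.05 kHz.
25.05 kHz > fs/2 = 20.85 kHz, folds to fs − 25.05 kHz = 16.65 kHz.
177.35 kHz mod fs = 10.55 kHz.
10.55 kHz ≤ fs/2 = 20.85 kHz, appears at 10.55 kHz.
78.1 kHz mod fs = 36.4 kHz.
36.4 kHz > fs/2 = 20.85 kHz, folds to fs − 36.4 kHz = 5.3 kHz.
Distinct values: {5.3 kHz, 10.3 kHz, 10.55 kHz, 16.65 kHz}.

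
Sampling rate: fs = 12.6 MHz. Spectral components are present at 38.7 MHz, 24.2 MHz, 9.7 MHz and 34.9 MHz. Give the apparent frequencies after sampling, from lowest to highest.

0.9 MHz, 1 MHz, 2.9 MHz

fs/2 = 6.3 MHz.
38.7 MHz mod fs = 0.9 MHz.
0.9 MHz ≤ fs/2 = 6.3 MHz, appears at 0.9 MHz.
24.2 MHz mod fs = 11.6 MHz.
11.6 MHz > fs/2 = 6.3 MHz, folds to fs − 11.6 MHz = 1 MHz.
9.7 MHz > fs/2 = 6.3 MHz, folds to fs − 9.7 MHz = 2.9 MHz.
34.9 MHz mod fs = 9.7 MHz.
9.7 MHz > fs/2 = 6.3 MHz, folds to fs − 9.7 MHz = 2.9 MHz.
Distinct values: {0.9 MHz, 1 MHz, 2.9 MHz}.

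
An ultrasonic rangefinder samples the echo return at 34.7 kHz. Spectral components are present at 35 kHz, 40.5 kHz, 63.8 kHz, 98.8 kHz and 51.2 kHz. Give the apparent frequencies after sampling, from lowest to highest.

fs/2 = 17.35 kHz.
35 kHz mod fs = 0.3 kHz.
0.3 kHz ≤ fs/2 = 17.35 kHz, appears at 0.3 kHz.
40.5 kHz mod fs = 5.8 kHz.
5.8 kHz ≤ fs/2 = 17.35 kHz, appears at 5.8 kHz.
63.8 kHz mod fs = 29.1 kHz.
29.1 kHz > fs/2 = 17.35 kHz, folds to fs − 29.1 kHz = 5.6 kHz.
98.8 kHz mod fs = 29.4 kHz.
29.4 kHz > fs/2 = 17.35 kHz, folds to fs − 29.4 kHz = 5.3 kHz.
51.2 kHz mod fs = 16.5 kHz.
16.5 kHz ≤ fs/2 = 17.35 kHz, appears at 16.5 kHz.
Distinct values: {0.3 kHz, 5.3 kHz, 5.6 kHz, 5.8 kHz, 16.5 kHz}.

0.3 kHz, 5.3 kHz, 5.6 kHz, 5.8 kHz, 16.5 kHz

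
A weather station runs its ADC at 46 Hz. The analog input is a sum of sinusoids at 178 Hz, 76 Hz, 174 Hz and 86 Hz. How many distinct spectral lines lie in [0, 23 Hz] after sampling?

3

fs/2 = 23 Hz.
178 Hz mod fs = 40 Hz.
40 Hz > fs/2 = 23 Hz, folds to fs − 40 Hz = 6 Hz.
76 Hz mod fs = 30 Hz.
30 Hz > fs/2 = 23 Hz, folds to fs − 30 Hz = 16 Hz.
174 Hz mod fs = 36 Hz.
36 Hz > fs/2 = 23 Hz, folds to fs − 36 Hz = 10 Hz.
86 Hz mod fs = 40 Hz.
40 Hz > fs/2 = 23 Hz, folds to fs − 40 Hz = 6 Hz.
Distinct values: {6 Hz, 10 Hz, 16 Hz} → 3.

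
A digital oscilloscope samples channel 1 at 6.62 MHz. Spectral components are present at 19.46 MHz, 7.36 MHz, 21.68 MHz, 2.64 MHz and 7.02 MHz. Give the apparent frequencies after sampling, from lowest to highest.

fs/2 = 3.31 MHz.
19.46 MHz mod fs = 6.22 MHz.
6.22 MHz > fs/2 = 3.31 MHz, folds to fs − 6.22 MHz = 0.4 MHz.
7.36 MHz mod fs = 0.74 MHz.
0.74 MHz ≤ fs/2 = 3.31 MHz, appears at 0.74 MHz.
21.68 MHz mod fs = 1.82 MHz.
1.82 MHz ≤ fs/2 = 3.31 MHz, appears at 1.82 MHz.
2.64 MHz ≤ fs/2 = 3.31 MHz, passes unchanged.
7.02 MHz mod fs = 0.4 MHz.
0.4 MHz ≤ fs/2 = 3.31 MHz, appears at 0.4 MHz.
Distinct values: {0.4 MHz, 0.74 MHz, 1.82 MHz, 2.64 MHz}.

0.4 MHz, 0.74 MHz, 1.82 MHz, 2.64 MHz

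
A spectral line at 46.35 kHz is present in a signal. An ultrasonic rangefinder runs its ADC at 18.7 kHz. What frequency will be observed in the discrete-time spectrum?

8.95 kHz

46.35 kHz mod fs = 8.95 kHz.
8.95 kHz ≤ fs/2 = 9.35 kHz, appears at 8.95 kHz.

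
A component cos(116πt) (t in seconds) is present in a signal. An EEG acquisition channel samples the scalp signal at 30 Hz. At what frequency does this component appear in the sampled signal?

2 Hz

ω = 116π rad/s → f = ω/(2π) = 58 Hz.
58 Hz mod fs = 28 Hz.
28 Hz > fs/2 = 15 Hz, folds to fs − 28 Hz = 2 Hz.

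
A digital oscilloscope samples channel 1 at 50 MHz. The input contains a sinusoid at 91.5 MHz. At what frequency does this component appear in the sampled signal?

8.5 MHz

91.5 MHz mod fs = 41.5 MHz.
41.5 MHz > fs/2 = 25 MHz, folds to fs − 41.5 MHz = 8.5 MHz.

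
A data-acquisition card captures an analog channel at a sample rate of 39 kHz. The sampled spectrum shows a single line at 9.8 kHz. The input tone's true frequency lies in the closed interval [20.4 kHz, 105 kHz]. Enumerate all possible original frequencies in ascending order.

Frequencies that alias to 9.8 kHz are k·fs ± 9.8 kHz for integer k ≥ 0.
k=0: 9.8 kHz.
k=1: 29.2 kHz, 48.8 kHz.
k=2: 68.2 kHz, 87.8 kHz.
k=3: 107.2 kHz, 126.8 kHz.
Within [20.4 kHz, 105 kHz]: 29.2 kHz, 48.8 kHz, 68.2 kHz, 87.8 kHz.

29.2 kHz, 48.8 kHz, 68.2 kHz, 87.8 kHz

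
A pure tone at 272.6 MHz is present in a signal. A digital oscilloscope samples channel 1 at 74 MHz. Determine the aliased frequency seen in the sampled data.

272.6 MHz mod fs = 50.6 MHz.
50.6 MHz > fs/2 = 37 MHz, folds to fs − 50.6 MHz = 23.4 MHz.

23.4 MHz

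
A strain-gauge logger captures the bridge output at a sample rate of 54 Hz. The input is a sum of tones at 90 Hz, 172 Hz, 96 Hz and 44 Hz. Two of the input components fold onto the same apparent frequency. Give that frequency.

10 Hz

fs/2 = 27 Hz.
90 Hz mod fs = 36 Hz.
36 Hz > fs/2 = 27 Hz, folds to fs − 36 Hz = 18 Hz.
172 Hz mod fs = 10 Hz.
10 Hz ≤ fs/2 = 27 Hz, appears at 10 Hz.
96 Hz mod fs = 42 Hz.
42 Hz > fs/2 = 27 Hz, folds to fs − 42 Hz = 12 Hz.
44 Hz > fs/2 = 27 Hz, folds to fs − 44 Hz = 10 Hz.
44 Hz and 172 Hz both map to 10 Hz.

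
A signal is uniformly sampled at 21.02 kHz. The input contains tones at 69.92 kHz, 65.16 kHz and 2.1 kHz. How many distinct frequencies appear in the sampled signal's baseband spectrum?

2

fs/2 = 10.51 kHz.
69.92 kHz mod fs = 6.86 kHz.
6.86 kHz ≤ fs/2 = 10.51 kHz, appears at 6.86 kHz.
65.16 kHz mod fs = 2.1 kHz.
2.1 kHz ≤ fs/2 = 10.51 kHz, appears at 2.1 kHz.
2.1 kHz ≤ fs/2 = 10.51 kHz, passes unchanged.
Distinct values: {2.1 kHz, 6.86 kHz} → 2.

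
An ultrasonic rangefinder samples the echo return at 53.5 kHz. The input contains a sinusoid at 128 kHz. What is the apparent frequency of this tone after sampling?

21 kHz

128 kHz mod fs = 21 kHz.
21 kHz ≤ fs/2 = 26.75 kHz, appears at 21 kHz.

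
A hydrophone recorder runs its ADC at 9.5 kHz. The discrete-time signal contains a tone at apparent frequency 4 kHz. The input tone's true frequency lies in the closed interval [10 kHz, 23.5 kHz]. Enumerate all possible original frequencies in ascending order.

Frequencies that alias to 4 kHz are k·fs ± 4 kHz for integer k ≥ 0.
k=0: 4 kHz.
k=1: 5.5 kHz, 13.5 kHz.
k=2: 15 kHz, 23 kHz.
k=3: 24.5 kHz, 32.5 kHz.
Within [10 kHz, 23.5 kHz]: 13.5 kHz, 15 kHz, 23 kHz.

13.5 kHz, 15 kHz, 23 kHz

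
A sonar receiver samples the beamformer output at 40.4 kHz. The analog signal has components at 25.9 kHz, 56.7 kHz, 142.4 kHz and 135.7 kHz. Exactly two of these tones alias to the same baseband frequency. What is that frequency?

14.5 kHz

fs/2 = 20.2 kHz.
25.9 kHz > fs/2 = 20.2 kHz, folds to fs − 25.9 kHz = 14.5 kHz.
56.7 kHz mod fs = 16.3 kHz.
16.3 kHz ≤ fs/2 = 20.2 kHz, appears at 16.3 kHz.
142.4 kHz mod fs = 21.2 kHz.
21.2 kHz > fs/2 = 20.2 kHz, folds to fs − 21.2 kHz = 19.2 kHz.
135.7 kHz mod fs = 14.5 kHz.
14.5 kHz ≤ fs/2 = 20.2 kHz, appears at 14.5 kHz.
25.9 kHz and 135.7 kHz both map to 14.5 kHz.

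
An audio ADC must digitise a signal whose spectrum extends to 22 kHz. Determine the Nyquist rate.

Nyquist rate = 2 × 22 kHz = 44 kHz.

44 kHz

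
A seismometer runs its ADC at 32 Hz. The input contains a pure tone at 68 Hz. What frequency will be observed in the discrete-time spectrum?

68 Hz mod fs = 4 Hz.
4 Hz ≤ fs/2 = 16 Hz, appears at 4 Hz.

4 Hz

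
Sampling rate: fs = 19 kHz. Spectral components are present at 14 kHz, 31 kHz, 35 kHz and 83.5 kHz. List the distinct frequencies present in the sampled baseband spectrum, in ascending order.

fs/2 = 9.5 kHz.
14 kHz > fs/2 = 9.5 kHz, folds to fs − 14 kHz = 5 kHz.
31 kHz mod fs = 12 kHz.
12 kHz > fs/2 = 9.5 kHz, folds to fs − 12 kHz = 7 kHz.
35 kHz mod fs = 16 kHz.
16 kHz > fs/2 = 9.5 kHz, folds to fs − 16 kHz = 3 kHz.
83.5 kHz mod fs = 7.5 kHz.
7.5 kHz ≤ fs/2 = 9.5 kHz, appears at 7.5 kHz.
Distinct values: {3 kHz, 5 kHz, 7 kHz, 7.5 kHz}.

3 kHz, 5 kHz, 7 kHz, 7.5 kHz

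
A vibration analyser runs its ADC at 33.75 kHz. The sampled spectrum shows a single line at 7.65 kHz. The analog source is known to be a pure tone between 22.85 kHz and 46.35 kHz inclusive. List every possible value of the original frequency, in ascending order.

Frequencies that alias to 7.65 kHz are k·fs ± 7.65 kHz for integer k ≥ 0.
k=0: 7.65 kHz.
k=1: 26.1 kHz, 41.4 kHz.
k=2: 59.85 kHz, 75.15 kHz.
Within [22.85 kHz, 46.35 kHz]: 26.1 kHz, 41.4 kHz.

26.1 kHz, 41.4 kHz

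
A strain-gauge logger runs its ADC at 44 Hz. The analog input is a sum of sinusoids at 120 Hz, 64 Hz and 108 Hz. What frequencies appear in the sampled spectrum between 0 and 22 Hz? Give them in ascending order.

fs/2 = 22 Hz.
120 Hz mod fs = 32 Hz.
32 Hz > fs/2 = 22 Hz, folds to fs − 32 Hz = 12 Hz.
64 Hz mod fs = 20 Hz.
20 Hz ≤ fs/2 = 22 Hz, appears at 20 Hz.
108 Hz mod fs = 20 Hz.
20 Hz ≤ fs/2 = 22 Hz, appears at 20 Hz.
Distinct values: {12 Hz, 20 Hz}.

12 Hz, 20 Hz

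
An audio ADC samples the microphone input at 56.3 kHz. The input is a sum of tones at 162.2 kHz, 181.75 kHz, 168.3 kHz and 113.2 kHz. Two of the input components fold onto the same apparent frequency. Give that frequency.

0.6 kHz

fs/2 = 28.15 kHz.
162.2 kHz mod fs = 49.6 kHz.
49.6 kHz > fs/2 = 28.15 kHz, folds to fs − 49.6 kHz = 6.7 kHz.
181.75 kHz mod fs = 12.85 kHz.
12.85 kHz ≤ fs/2 = 28.15 kHz, appears at 12.85 kHz.
168.3 kHz mod fs = 55.7 kHz.
55.7 kHz > fs/2 = 28.15 kHz, folds to fs − 55.7 kHz = 0.6 kHz.
113.2 kHz mod fs = 0.6 kHz.
0.6 kHz ≤ fs/2 = 28.15 kHz, appears at 0.6 kHz.
113.2 kHz and 168.3 kHz both map to 0.6 kHz.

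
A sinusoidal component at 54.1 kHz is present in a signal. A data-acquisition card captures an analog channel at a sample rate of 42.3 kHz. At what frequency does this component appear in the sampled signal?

54.1 kHz mod fs = 11.8 kHz.
11.8 kHz ≤ fs/2 = 21.15 kHz, appears at 11.8 kHz.

11.8 kHz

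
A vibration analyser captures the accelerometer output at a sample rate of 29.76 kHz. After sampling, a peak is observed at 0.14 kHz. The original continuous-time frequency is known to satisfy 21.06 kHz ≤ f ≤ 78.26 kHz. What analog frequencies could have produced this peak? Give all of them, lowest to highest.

29.62 kHz, 29.9 kHz, 59.38 kHz, 59.66 kHz

Frequencies that alias to 0.14 kHz are k·fs ± 0.14 kHz for integer k ≥ 0.
k=0: 0.14 kHz.
k=1: 29.62 kHz, 29.9 kHz.
k=2: 59.38 kHz, 59.66 kHz.
k=3: 89.14 kHz, 89.42 kHz.
Within [21.06 kHz, 78.26 kHz]: 29.62 kHz, 29.9 kHz, 59.38 kHz, 59.66 kHz.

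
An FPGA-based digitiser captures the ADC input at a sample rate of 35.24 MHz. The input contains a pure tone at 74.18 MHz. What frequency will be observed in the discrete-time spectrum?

3.7 MHz

74.18 MHz mod fs = 3.7 MHz.
3.7 MHz ≤ fs/2 = 17.62 MHz, appears at 3.7 MHz.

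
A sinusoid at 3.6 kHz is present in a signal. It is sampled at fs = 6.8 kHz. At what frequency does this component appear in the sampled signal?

3.6 kHz > fs/2 = 3.4 kHz, folds to fs − 3.6 kHz = 3.2 kHz.

3.2 kHz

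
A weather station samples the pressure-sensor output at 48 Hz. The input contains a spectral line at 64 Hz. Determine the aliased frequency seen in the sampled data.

16 Hz

64 Hz mod fs = 16 Hz.
16 Hz ≤ fs/2 = 24 Hz, appears at 16 Hz.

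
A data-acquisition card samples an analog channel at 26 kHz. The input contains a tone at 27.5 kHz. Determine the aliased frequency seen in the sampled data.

27.5 kHz mod fs = 1.5 kHz.
1.5 kHz ≤ fs/2 = 13 kHz, appears at 1.5 kHz.

1.5 kHz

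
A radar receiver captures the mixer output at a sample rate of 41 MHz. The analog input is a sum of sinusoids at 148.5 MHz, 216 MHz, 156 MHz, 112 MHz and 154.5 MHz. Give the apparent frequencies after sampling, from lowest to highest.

fs/2 = 20.5 MHz.
148.5 MHz mod fs = 25.5 MHz.
25.5 MHz > fs/2 = 20.5 MHz, folds to fs − 25.5 MHz = 15.5 MHz.
216 MHz mod fs = 11 MHz.
11 MHz ≤ fs/2 = 20.5 MHz, appears at 11 MHz.
156 MHz mod fs = 33 MHz.
33 MHz > fs/2 = 20.5 MHz, folds to fs − 33 MHz = 8 MHz.
112 MHz mod fs = 30 MHz.
30 MHz > fs/2 = 20.5 MHz, folds to fs − 30 MHz = 11 MHz.
154.5 MHz mod fs = 31.5 MHz.
31.5 MHz > fs/2 = 20.5 MHz, folds to fs − 31.5 MHz = 9.5 MHz.
Distinct values: {8 MHz, 9.5 MHz, 11 MHz, 15.5 MHz}.

8 MHz, 9.5 MHz, 11 MHz, 15.5 MHz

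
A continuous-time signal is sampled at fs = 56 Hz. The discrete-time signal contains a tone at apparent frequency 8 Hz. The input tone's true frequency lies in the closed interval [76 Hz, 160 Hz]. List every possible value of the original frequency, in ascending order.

Frequencies that alias to 8 Hz are k·fs ± 8 Hz for integer k ≥ 0.
k=0: 8 Hz.
k=1: 48 Hz, 64 Hz.
k=2: 104 Hz, 120 Hz.
k=3: 160 Hz, 176 Hz.
k=4: 216 Hz, 232 Hz.
Within [76 Hz, 160 Hz]: 104 Hz, 120 Hz, 160 Hz.

104 Hz, 120 Hz, 160 Hz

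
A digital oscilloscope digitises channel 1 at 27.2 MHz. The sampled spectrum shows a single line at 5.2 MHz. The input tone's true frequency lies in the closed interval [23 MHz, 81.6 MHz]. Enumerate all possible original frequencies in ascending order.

32.4 MHz, 49.2 MHz, 59.6 MHz, 76.4 MHz

Frequencies that alias to 5.2 MHz are k·fs ± 5.2 MHz for integer k ≥ 0.
k=0: 5.2 MHz.
k=1: 22 MHz, 32.4 MHz.
k=2: 49.2 MHz, 59.6 MHz.
k=3: 76.4 MHz, 86.8 MHz.
k=4: 103.6 MHz, 114 MHz.
Within [23 MHz, 81.6 MHz]: 32.4 MHz, 49.2 MHz, 59.6 MHz, 76.4 MHz.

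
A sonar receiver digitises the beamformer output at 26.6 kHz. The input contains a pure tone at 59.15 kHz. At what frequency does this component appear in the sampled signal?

59.15 kHz mod fs = 5.95 kHz.
5.95 kHz ≤ fs/2 = 13.3 kHz, appears at 5.95 kHz.

5.95 kHz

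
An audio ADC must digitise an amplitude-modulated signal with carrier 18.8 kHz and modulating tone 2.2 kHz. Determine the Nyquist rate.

42 kHz

AM sidebands sit at fc ± fm = 16.6 kHz and 21 kHz.
Highest-frequency component: 21 kHz.
Nyquist rate = 2 × 21 kHz = 42 kHz.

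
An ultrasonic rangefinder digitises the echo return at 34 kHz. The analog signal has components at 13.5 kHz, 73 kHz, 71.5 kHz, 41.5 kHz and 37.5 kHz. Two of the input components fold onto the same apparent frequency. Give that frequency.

3.5 kHz

fs/2 = 17 kHz.
13.5 kHz ≤ fs/2 = 17 kHz, passes unchanged.
73 kHz mod fs = 5 kHz.
5 kHz ≤ fs/2 = 17 kHz, appears at 5 kHz.
71.5 kHz mod fs = 3.5 kHz.
3.5 kHz ≤ fs/2 = 17 kHz, appears at 3.5 kHz.
41.5 kHz mod fs = 7.5 kHz.
7.5 kHz ≤ fs/2 = 17 kHz, appears at 7.5 kHz.
37.5 kHz mod fs = 3.5 kHz.
3.5 kHz ≤ fs/2 = 17 kHz, appears at 3.5 kHz.
37.5 kHz and 71.5 kHz both map to 3.5 kHz.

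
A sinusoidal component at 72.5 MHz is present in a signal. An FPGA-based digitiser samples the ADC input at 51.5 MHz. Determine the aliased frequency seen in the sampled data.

21 MHz

72.5 MHz mod fs = 21 MHz.
21 MHz ≤ fs/2 = 25.75 MHz, appears at 21 MHz.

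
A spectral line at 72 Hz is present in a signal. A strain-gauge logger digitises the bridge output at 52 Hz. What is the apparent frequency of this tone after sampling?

20 Hz

72 Hz mod fs = 20 Hz.
20 Hz ≤ fs/2 = 26 Hz, appears at 20 Hz.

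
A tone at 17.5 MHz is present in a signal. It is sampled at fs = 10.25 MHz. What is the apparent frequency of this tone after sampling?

3 MHz

17.5 MHz mod fs = 7.25 MHz.
7.25 MHz > fs/2 = 5.125 MHz, folds to fs − 7.25 MHz = 3 MHz.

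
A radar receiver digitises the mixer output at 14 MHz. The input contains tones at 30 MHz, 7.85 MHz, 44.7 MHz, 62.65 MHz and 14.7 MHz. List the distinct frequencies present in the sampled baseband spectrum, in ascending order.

fs/2 = 7 MHz.
30 MHz mod fs = 2 MHz.
2 MHz ≤ fs/2 = 7 MHz, appears at 2 MHz.
7.85 MHz > fs/2 = 7 MHz, folds to fs − 7.85 MHz = 6.15 MHz.
44.7 MHz mod fs = 2.7 MHz.
2.7 MHz ≤ fs/2 = 7 MHz, appears at 2.7 MHz.
62.65 MHz mod fs = 6.65 MHz.
6.65 MHz ≤ fs/2 = 7 MHz, appears at 6.65 MHz.
14.7 MHz mod fs = 0.7 MHz.
0.7 MHz ≤ fs/2 = 7 MHz, appears at 0.7 MHz.
Distinct values: {0.7 MHz, 2 MHz, 2.7 MHz, 6.15 MHz, 6.65 MHz}.

0.7 MHz, 2 MHz, 2.7 MHz, 6.15 MHz, 6.65 MHz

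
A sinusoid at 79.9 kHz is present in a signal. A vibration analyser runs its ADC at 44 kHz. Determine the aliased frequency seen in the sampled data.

79.9 kHz mod fs = 35.9 kHz.
35.9 kHz > fs/2 = 22 kHz, folds to fs − 35.9 kHz = 8.1 kHz.

8.1 kHz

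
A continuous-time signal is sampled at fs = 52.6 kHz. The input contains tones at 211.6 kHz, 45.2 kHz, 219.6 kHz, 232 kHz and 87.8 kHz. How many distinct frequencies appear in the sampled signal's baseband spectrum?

5

fs/2 = 26.3 kHz.
211.6 kHz mod fs = 1.2 kHz.
1.2 kHz ≤ fs/2 = 26.3 kHz, appears at 1.2 kHz.
45.2 kHz > fs/2 = 26.3 kHz, folds to fs − 45.2 kHz = 7.4 kHz.
219.6 kHz mod fs = 9.2 kHz.
9.2 kHz ≤ fs/2 = 26.3 kHz, appears at 9.2 kHz.
232 kHz mod fs = 21.6 kHz.
21.6 kHz ≤ fs/2 = 26.3 kHz, appears at 21.6 kHz.
87.8 kHz mod fs = 35.2 kHz.
35.2 kHz > fs/2 = 26.3 kHz, folds to fs − 35.2 kHz = 17.4 kHz.
Distinct values: {1.2 kHz, 7.4 kHz, 9.2 kHz, 17.4 kHz, 21.6 kHz} → 5.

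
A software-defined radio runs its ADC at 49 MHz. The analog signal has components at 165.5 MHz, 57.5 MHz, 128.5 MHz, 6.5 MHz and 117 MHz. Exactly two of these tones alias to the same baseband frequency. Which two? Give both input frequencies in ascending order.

128.5 MHz, 165.5 MHz

fs/2 = 24.5 MHz.
165.5 MHz mod fs = 18.5 MHz.
18.5 MHz ≤ fs/2 = 24.5 MHz, appears at 18.5 MHz.
57.5 MHz mod fs = 8.5 MHz.
8.5 MHz ≤ fs/2 = 24.5 MHz, appears at 8.5 MHz.
128.5 MHz mod fs = 30.5 MHz.
30.5 MHz > fs/2 = 24.5 MHz, folds to fs − 30.5 MHz = 18.5 MHz.
6.5 MHz ≤ fs/2 = 24.5 MHz, passes unchanged.
117 MHz mod fs = 19 MHz.
19 MHz ≤ fs/2 = 24.5 MHz, appears at 19 MHz.
128.5 MHz and 165.5 MHz both map to 18.5 MHz.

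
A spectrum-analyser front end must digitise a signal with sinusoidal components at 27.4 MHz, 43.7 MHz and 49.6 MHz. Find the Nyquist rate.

99.2 MHz

Highest-frequency component: 49.6 MHz.
Nyquist rate = 2 × 49.6 MHz = 99.2 MHz.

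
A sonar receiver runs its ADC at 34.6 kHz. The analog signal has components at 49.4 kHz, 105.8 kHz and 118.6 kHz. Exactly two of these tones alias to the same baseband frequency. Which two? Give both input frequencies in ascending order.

fs/2 = 17.3 kHz.
49.4 kHz mod fs = 14.8 kHz.
14.8 kHz ≤ fs/2 = 17.3 kHz, appears at 14.8 kHz.
105.8 kHz mod fs = 2 kHz.
2 kHz ≤ fs/2 = 17.3 kHz, appears at 2 kHz.
118.6 kHz mod fs = 14.8 kHz.
14.8 kHz ≤ fs/2 = 17.3 kHz, appears at 14.8 kHz.
49.4 kHz and 118.6 kHz both map to 14.8 kHz.

49.4 kHz, 118.6 kHz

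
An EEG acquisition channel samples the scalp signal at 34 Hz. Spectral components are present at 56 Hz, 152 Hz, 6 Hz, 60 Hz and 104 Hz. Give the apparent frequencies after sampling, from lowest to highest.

2 Hz, 6 Hz, 8 Hz, 12 Hz, 16 Hz

fs/2 = 17 Hz.
56 Hz mod fs = 22 Hz.
22 Hz > fs/2 = 17 Hz, folds to fs − 22 Hz = 12 Hz.
152 Hz mod fs = 16 Hz.
16 Hz ≤ fs/2 = 17 Hz, appears at 16 Hz.
6 Hz ≤ fs/2 = 17 Hz, passes unchanged.
60 Hz mod fs = 26 Hz.
26 Hz > fs/2 = 17 Hz, folds to fs − 26 Hz = 8 Hz.
104 Hz mod fs = 2 Hz.
2 Hz ≤ fs/2 = 17 Hz, appears at 2 Hz.
Distinct values: {2 Hz, 6 Hz, 8 Hz, 12 Hz, 16 Hz}.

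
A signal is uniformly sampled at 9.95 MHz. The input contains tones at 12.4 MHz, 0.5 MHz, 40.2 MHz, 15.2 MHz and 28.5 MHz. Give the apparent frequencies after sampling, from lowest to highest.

0.4 MHz, 0.5 MHz, 1.35 MHz, 2.45 MHz, 4.7 MHz

fs/2 = 4.975 MHz.
12.4 MHz mod fs = 2.45 MHz.
2.45 MHz ≤ fs/2 = 4.975 MHz, appears at 2.45 MHz.
0.5 MHz ≤ fs/2 = 4.975 MHz, passes unchanged.
40.2 MHz mod fs = 0.4 MHz.
0.4 MHz ≤ fs/2 = 4.975 MHz, appears at 0.4 MHz.
15.2 MHz mod fs = 5.25 MHz.
5.25 MHz > fs/2 = 4.975 MHz, folds to fs − 5.25 MHz = 4.7 MHz.
28.5 MHz mod fs = 8.6 MHz.
8.6 MHz > fs/2 = 4.975 MHz, folds to fs − 8.6 MHz = 1.35 MHz.
Distinct values: {0.4 MHz, 0.5 MHz, 1.35 MHz, 2.45 MHz, 4.7 MHz}.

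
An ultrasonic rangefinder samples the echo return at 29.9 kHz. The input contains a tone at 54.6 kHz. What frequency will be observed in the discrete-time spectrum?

54.6 kHz mod fs = 24.7 kHz.
24.7 kHz > fs/2 = 14.95 kHz, folds to fs − 24.7 kHz = 5.2 kHz.

5.2 kHz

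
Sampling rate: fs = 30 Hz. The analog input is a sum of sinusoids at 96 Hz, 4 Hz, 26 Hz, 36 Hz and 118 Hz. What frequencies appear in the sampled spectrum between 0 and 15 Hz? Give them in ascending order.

fs/2 = 15 Hz.
96 Hz mod fs = 6 Hz.
6 Hz ≤ fs/2 = 15 Hz, appears at 6 Hz.
4 Hz ≤ fs/2 = 15 Hz, passes unchanged.
26 Hz > fs/2 = 15 Hz, folds to fs − 26 Hz = 4 Hz.
36 Hz mod fs = 6 Hz.
6 Hz ≤ fs/2 = 15 Hz, appears at 6 Hz.
118 Hz mod fs = 28 Hz.
28 Hz > fs/2 = 15 Hz, folds to fs − 28 Hz = 2 Hz.
Distinct values: {2 Hz, 4 Hz, 6 Hz}.

2 Hz, 4 Hz, 6 Hz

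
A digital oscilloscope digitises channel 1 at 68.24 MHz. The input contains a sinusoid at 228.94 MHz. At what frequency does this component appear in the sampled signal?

228.94 MHz mod fs = 24.22 MHz.
24.22 MHz ≤ fs/2 = 34.12 MHz, appears at 24.22 MHz.

24.22 MHz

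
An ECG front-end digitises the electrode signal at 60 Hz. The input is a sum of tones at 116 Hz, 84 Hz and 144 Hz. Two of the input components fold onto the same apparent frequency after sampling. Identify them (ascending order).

fs/2 = 30 Hz.
116 Hz mod fs = 56 Hz.
56 Hz > fs/2 = 30 Hz, folds to fs − 56 Hz = 4 Hz.
84 Hz mod fs = 24 Hz.
24 Hz ≤ fs/2 = 30 Hz, appears at 24 Hz.
144 Hz mod fs = 24 Hz.
24 Hz ≤ fs/2 = 30 Hz, appears at 24 Hz.
84 Hz and 144 Hz both map to 24 Hz.

84 Hz, 144 Hz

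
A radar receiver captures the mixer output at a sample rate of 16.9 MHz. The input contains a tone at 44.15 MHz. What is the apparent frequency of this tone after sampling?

44.15 MHz mod fs = 10.35 MHz.
10.35 MHz > fs/2 = 8.45 MHz, folds to fs − 10.35 MHz = 6.55 MHz.

6.55 MHz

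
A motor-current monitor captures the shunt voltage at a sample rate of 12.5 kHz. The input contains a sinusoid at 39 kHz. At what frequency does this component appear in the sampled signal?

1.5 kHz

39 kHz mod fs = 1.5 kHz.
1.5 kHz ≤ fs/2 = 6.25 kHz, appears at 1.5 kHz.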